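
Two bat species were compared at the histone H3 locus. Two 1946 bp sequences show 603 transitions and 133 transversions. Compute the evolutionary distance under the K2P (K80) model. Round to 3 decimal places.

0.619

P = 603/1946 ≈ 0.309866 and Q = 133/1946 ≈ 0.068345.
Under the Kimura two-parameter model, d = −½ ln(1 − 2P − Q) − ¼ ln(1 − 2Q).
1 − 2P − Q = 0.311923, giving −½ ln(0.311923) = 0.582499.
1 − 2Q = 0.86331, giving −¼ ln(0.86331) = 0.036745.
d = 0.582499 + 0.036745 = 0.619244.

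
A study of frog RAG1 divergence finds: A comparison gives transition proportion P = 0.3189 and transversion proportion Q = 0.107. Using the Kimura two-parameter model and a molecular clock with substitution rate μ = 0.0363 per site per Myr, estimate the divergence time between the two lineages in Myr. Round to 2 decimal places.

Under the Kimura two-parameter model, d = −½ ln(1 − 2P − Q) − ¼ ln(1 − 2Q).
1 − 2P − Q = 0.2552, giving −½ ln(0.2552) = 0.682854.
1 − 2Q = 0.786, giving −¼ ln(0.786) = 0.060200.
d = 0.682854 + 0.060200 = 0.743054.
Under a molecular clock d = 2μt, so t = d/(2μ) = 0.743054 / (2 × 0.0363) = 10.23 Myr.

10.23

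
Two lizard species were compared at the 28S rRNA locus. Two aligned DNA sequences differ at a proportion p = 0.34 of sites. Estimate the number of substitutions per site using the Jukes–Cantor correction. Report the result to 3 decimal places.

d = −(3/4) ln(1 − 4p/3) = −0.75 ln(1 − 0.453333) = −0.75 ln(0.546667)
  = −0.75 × (-0.603915) = 0.452936 substitutions/site.

0.453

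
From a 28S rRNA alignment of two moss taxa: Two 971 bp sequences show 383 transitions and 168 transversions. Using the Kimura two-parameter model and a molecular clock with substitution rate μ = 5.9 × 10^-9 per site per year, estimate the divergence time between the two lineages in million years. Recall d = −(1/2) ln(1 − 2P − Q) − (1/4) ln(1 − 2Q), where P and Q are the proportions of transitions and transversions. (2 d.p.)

P = 383/971 ≈ 0.394439 and Q = 168/971 ≈ 0.173018.
Under the Kimura two-parameter model, d = −½ ln(1 − 2P − Q) − ¼ ln(1 − 2Q).
1 − 2P − Q = 0.038104, giving −½ ln(0.038104) = 1.633718.
1 − 2Q = 0.653964, giving −¼ ln(0.653964) = 0.106176.
d = 1.633718 + 0.106176 = 1.739894.
Under a molecular clock d = 2μt, so t = d/(2μ) = 1.739894 / (2 × 5.9 × 10^-9) = 147.45 million years.

147.45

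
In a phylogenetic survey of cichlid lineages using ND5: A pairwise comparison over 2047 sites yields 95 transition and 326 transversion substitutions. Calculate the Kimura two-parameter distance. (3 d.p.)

P = 95/2047 ≈ 0.046409 and Q = 326/2047 ≈ 0.159257.
Under the Kimura two-parameter model, d = −½ ln(1 − 2P − Q) − ¼ ln(1 − 2Q).
1 − 2P − Q = 0.747925, giving −½ ln(0.747925) = 0.145226.
1 − 2Q = 0.681486, giving −¼ ln(0.681486) = 0.095870.
d = 0.145226 + 0.095870 = 0.241096.

0.241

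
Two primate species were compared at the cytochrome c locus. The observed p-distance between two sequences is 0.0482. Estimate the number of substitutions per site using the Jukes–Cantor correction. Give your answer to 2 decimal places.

0.05

d = −(3/4) ln(1 − 4p/3) = −0.75 ln(1 − 0.064267) = −0.75 ln(0.935733)
  = −0.75 × (-0.066425) = 0.049819 substitutions/site.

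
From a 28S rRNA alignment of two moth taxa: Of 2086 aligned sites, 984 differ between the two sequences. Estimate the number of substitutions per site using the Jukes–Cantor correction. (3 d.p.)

p = 984/2086 ≈ 0.471716.
d = −(3/4) ln(1 − 4p/3) = −0.75 ln(1 − 0.628955) = −0.75 ln(0.371045)
  = −0.75 × (-0.991432) = 0.743574 substitutions/site.

0.744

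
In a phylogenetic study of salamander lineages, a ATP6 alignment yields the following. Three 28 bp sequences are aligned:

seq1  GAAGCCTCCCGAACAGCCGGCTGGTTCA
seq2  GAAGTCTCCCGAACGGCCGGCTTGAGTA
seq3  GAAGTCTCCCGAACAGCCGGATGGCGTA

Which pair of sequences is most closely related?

seq2 and seq3

seq1–seq2: 6/28 differ, p = 0.214, d = 0.252.
seq1–seq3: 5/28 differ, p = 0.179, d = 0.204.
seq2–seq3: 4/28 differ, p = 0.143, d = 0.158.
The smallest distance is between seq2 and seq3.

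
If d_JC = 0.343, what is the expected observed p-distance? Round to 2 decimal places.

0.28

p = (3/4)(1 − e^(−4d/3)) = 0.75 × (1 − e^(-0.457333)) = 0.75 × (1 − 0.632970) = 0.275273.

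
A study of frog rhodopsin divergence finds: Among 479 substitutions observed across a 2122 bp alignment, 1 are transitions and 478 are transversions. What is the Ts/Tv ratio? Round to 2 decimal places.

R = 1/478 = 0.002092… ≈ 0.00 (to 2 d.p.).

0.00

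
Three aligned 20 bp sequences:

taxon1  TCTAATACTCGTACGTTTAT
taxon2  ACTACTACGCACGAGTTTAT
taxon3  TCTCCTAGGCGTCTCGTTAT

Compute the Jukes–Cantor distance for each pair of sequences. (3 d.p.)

taxon1–taxon2: 7/20 sites differ → p = 0.35, d = −0.75 ln(1 − 0.466667) = 0.471457 ≈ 0.471.
taxon1–taxon3: 8/20 sites differ → p = 0.4, d = −0.75 ln(1 − 0.533333) = 0.571605 ≈ 0.572.
taxon2–taxon3: 9/20 sites differ → p = 0.45, d = −0.75 ln(1 − 0.6) = 0.687218 ≈ 0.687.

d(taxon1,taxon2) = 0.471, d(taxon1,taxon3) = 0.572, d(taxon2,taxon3) = 0.687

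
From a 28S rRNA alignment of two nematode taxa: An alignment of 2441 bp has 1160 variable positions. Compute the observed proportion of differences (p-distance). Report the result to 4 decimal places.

0.4752

p = 1160/2441 = 0.475215… ≈ 0.4752 (to 4 d.p.).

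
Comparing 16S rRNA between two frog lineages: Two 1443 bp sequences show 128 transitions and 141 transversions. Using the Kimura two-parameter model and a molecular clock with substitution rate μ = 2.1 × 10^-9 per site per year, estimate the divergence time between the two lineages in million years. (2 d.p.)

51.25

P = 128/1443 ≈ 0.088704 and Q = 141/1443 ≈ 0.097713.
Under the Kimura two-parameter model, d = −½ ln(1 − 2P − Q) − ¼ ln(1 − 2Q).
1 − 2P − Q = 0.724879, giving −½ ln(0.724879) = 0.160875.
1 − 2Q = 0.804574, giving −¼ ln(0.804574) = 0.054361.
d = 0.160875 + 0.054361 = 0.215236.
Under a molecular clock d = 2μt, so t = d/(2μ) = 0.215236 / (2 × 2.1 × 10^-9) = 51.25 million years.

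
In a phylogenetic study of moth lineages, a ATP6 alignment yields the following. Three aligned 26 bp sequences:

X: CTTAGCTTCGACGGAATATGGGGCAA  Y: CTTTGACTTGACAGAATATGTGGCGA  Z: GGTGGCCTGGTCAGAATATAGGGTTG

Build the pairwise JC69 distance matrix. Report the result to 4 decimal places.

X–Y: 7/26 sites differ → p ≈ 0.269231, d = −0.75 ln(1 − 0.358975) = 0.333515 ≈ 0.3335.
X–Z: 11/26 sites differ → p ≈ 0.423077, d = −0.75 ln(1 − 0.564103) = 0.622762 ≈ 0.6228.
Y–Z: 11/26 sites differ → p ≈ 0.423077, d = −0.75 ln(1 − 0.564103) = 0.622762 ≈ 0.6228.

d(X,Y) = 0.3335, d(X,Z) = 0.6228, d(Y,Z) = 0.6228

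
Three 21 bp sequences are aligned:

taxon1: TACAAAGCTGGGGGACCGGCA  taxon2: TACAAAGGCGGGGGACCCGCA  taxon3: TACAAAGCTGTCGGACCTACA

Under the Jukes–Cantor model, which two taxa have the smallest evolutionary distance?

taxon1–taxon2: 3/21 differ, p = 0.143, d = 0.158.
taxon1–taxon3: 4/21 differ, p = 0.190, d = 0.220.
taxon2–taxon3: 6/21 differ, p = 0.286, d = 0.360.
The smallest distance is between taxon1 and taxon2.

taxon1 and taxon2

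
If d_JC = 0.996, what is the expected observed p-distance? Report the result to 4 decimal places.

0.5512

p = (3/4)(1 − e^(−4d/3)) = 0.75 × (1 − e^(-1.328)) = 0.75 × (1 − 0.265007) = 0.551245.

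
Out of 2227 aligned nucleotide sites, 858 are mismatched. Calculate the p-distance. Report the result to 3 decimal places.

0.385

p = 858/2227 = 0.385271… ≈ 0.385 (to 3 d.p.).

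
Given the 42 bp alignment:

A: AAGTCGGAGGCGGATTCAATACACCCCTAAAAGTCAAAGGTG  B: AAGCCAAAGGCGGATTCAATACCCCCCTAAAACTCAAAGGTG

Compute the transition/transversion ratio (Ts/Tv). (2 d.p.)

Transitions are A↔G and C↔T; transversions are all other mismatches.
Transitions: 3. Transversions: 2.
R = 3/2 = 1.50.

1.50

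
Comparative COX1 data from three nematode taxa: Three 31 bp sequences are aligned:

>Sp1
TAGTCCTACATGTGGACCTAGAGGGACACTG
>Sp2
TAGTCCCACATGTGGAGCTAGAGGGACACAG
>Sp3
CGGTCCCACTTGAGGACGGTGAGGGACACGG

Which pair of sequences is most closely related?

Sp1–Sp2: 3/31 differ, p = 0.097, d = 0.104.
Sp1–Sp3: 9/31 differ, p = 0.290, d = 0.367.
Sp2–Sp3: 9/31 differ, p = 0.290, d = 0.367.
The smallest distance is between Sp1 and Sp2.

Sp1 and Sp2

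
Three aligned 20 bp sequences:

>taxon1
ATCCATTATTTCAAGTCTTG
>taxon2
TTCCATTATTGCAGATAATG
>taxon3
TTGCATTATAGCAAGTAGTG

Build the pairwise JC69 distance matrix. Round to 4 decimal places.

d(taxon1,taxon2) = 0.3831, d(taxon1,taxon3) = 0.3831, d(taxon2,taxon3) = 0.3041

taxon1–taxon2: 6/20 sites differ → p = 0.3, d = −0.75 ln(1 − 0.4) = 0.383119 ≈ 0.3831.
taxon1–taxon3: 6/20 sites differ → p = 0.3, d = −0.75 ln(1 − 0.4) = 0.383119 ≈ 0.3831.
taxon2–taxon3: 5/20 sites differ → p = 0.25, d = −0.75 ln(1 − 0.333333) = 0.304098 ≈ 0.3041.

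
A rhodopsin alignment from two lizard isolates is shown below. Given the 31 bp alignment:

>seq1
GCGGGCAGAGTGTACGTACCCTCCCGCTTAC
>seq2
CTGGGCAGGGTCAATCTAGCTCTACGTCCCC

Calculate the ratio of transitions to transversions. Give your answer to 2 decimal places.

1.29

Transitions are A↔G and C↔T; transversions are all other mismatches.
Transitions: 9. Transversions: 7.
R = 9/7 = 1.285714… ≈ 1.29 (to 2 d.p.).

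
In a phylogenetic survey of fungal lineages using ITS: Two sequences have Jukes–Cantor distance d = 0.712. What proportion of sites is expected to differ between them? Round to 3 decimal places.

p = (3/4)(1 − e^(−4d/3)) = 0.75 × (1 − e^(-0.949333)) = 0.75 × (1 − 0.386999) = 0.459751.

0.460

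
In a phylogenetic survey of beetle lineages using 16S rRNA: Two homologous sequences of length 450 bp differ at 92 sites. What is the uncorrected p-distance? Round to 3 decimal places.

p = 92/450 = 0.204444… ≈ 0.204 (to 3 d.p.).

0.204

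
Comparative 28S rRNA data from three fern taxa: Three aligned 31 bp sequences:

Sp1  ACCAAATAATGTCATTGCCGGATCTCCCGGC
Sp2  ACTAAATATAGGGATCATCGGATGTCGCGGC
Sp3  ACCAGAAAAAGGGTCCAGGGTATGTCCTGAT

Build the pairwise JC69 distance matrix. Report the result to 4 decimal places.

d(Sp1,Sp2) = 0.4217, d(Sp1,Sp3) = 0.8740, d(Sp2,Sp3) = 0.6143

Sp1–Sp2: 10/31 sites differ → p ≈ 0.322581, d = −0.75 ln(1 − 0.430108) = 0.421731 ≈ 0.4217.
Sp1–Sp3: 16/31 sites differ → p ≈ 0.516129, d = −0.75 ln(1 − 0.688172) = 0.873978 ≈ 0.8740.
Sp2–Sp3: 13/31 sites differ → p ≈ 0.419355, d = −0.75 ln(1 − 0.55914) = 0.614271 ≈ 0.6143.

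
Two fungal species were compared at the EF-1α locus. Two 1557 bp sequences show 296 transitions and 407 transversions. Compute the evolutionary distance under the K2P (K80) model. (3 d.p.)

P = 296/1557 ≈ 0.190109 and Q = 407/1557 ≈ 0.2614.
Under the Kimura two-parameter model, d = −½ ln(1 − 2P − Q) − ¼ ln(1 − 2Q).
1 − 2P − Q = 0.358382, giving −½ ln(0.358382) = 0.513078.
1 − 2Q = 0.4772, giving −¼ ln(0.4772) = 0.184955.
d = 0.513078 + 0.184955 = 0.698033.

0.698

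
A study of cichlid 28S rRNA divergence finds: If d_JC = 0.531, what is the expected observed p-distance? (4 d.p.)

0.3805

p = (3/4)(1 − e^(−4d/3)) = 0.75 × (1 − e^(-0.708)) = 0.75 × (1 − 0.492628) = 0.380529.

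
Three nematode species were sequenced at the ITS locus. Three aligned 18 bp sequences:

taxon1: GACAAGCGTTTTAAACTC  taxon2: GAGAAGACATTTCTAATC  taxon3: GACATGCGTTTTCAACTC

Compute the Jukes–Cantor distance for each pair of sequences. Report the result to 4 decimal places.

d(taxon1,taxon2) = 0.5482, d(taxon1,taxon3) = 0.1203, d(taxon2,taxon3) = 0.5482

taxon1–taxon2: 7/18 sites differ → p ≈ 0.388889, d = −0.75 ln(1 − 0.518519) = 0.548166 ≈ 0.5482.
taxon1–taxon3: 2/18 sites differ → p ≈ 0.111111, d = −0.75 ln(1 − 0.148148) = 0.120257 ≈ 0.1203.
taxon2–taxon3: 7/18 sites differ → p ≈ 0.388889, d = −0.75 ln(1 − 0.518519) = 0.548166 ≈ 0.5482.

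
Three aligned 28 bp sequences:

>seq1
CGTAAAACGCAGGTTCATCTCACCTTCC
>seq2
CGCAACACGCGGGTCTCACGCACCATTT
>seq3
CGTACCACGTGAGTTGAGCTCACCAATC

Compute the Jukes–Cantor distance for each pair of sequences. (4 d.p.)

seq1–seq2: 11/28 sites differ → p ≈ 0.392857, d = −0.75 ln(1 − 0.523809) = 0.556452 ≈ 0.5565.
seq1–seq3: 10/28 sites differ → p ≈ 0.357143, d = −0.75 ln(1 − 0.476191) = 0.484971 ≈ 0.4850.
seq2–seq3: 11/28 sites differ → p ≈ 0.392857, d = −0.75 ln(1 − 0.523809) = 0.556452 ≈ 0.5565.

d(seq1,seq2) = 0.5565, d(seq1,seq3) = 0.4850, d(seq2,seq3) = 0.5565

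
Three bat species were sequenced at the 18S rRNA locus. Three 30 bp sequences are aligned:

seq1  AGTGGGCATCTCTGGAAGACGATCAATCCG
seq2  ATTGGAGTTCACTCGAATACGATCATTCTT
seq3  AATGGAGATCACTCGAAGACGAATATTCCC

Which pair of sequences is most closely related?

seq1–seq2: 10/30 differ, p = 0.333, d = 0.441.
seq1–seq3: 9/30 differ, p = 0.300, d = 0.383.
seq2–seq3: 7/30 differ, p = 0.233, d = 0.280.
The smallest distance is between seq2 and seq3.

seq2 and seq3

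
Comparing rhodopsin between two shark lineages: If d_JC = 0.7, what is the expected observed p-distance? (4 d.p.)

p = (3/4)(1 − e^(−4d/3)) = 0.75 × (1 − e^(-0.933333)) = 0.75 × (1 − 0.393241) = 0.455069.

0.4551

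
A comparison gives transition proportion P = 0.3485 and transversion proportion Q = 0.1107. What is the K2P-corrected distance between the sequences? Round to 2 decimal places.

Under the Kimura two-parameter model, d = −½ ln(1 − 2P − Q) − ¼ ln(1 − 2Q).
1 − 2P − Q = 0.1923, giving −½ ln(0.1923) = 0.824349.
1 − 2Q = 0.7786, giving −¼ ln(0.7786) = 0.062564.
d = 0.824349 + 0.062564 = 0.886913.

0.89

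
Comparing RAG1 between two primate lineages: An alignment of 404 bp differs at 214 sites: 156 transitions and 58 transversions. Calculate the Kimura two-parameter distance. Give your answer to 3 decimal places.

1.322

P = 156/404 ≈ 0.386139 and Q = 58/404 ≈ 0.143564.
Under the Kimura two-parameter model, d = −½ ln(1 − 2P − Q) − ¼ ln(1 − 2Q).
1 − 2P − Q = 0.084158, giving −½ ln(0.084158) = 1.237530.
1 − 2Q = 0.712872, giving −¼ ln(0.712872) = 0.084613.
d = 1.237530 + 0.084613 = 1.322143.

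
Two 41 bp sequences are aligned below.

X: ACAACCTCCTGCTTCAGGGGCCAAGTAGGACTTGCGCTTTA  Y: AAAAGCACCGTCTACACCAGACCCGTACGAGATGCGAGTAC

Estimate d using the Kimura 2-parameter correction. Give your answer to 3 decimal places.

0.861

Of 41 sites, 1 differences are transitions and 18 are transversions, so P = 1/41 ≈ 0.02439 and Q = 18/41 ≈ 0.439024.
Under the Kimura two-parameter model, d = −½ ln(1 − 2P − Q) − ¼ ln(1 − 2Q).
1 − 2P − Q = 0.512196, giving −½ ln(0.512196) = 0.334524.
1 − 2Q = 0.121952, giving −¼ ln(0.121952) = 0.526032.
d = 0.334524 + 0.526032 = 0.860556.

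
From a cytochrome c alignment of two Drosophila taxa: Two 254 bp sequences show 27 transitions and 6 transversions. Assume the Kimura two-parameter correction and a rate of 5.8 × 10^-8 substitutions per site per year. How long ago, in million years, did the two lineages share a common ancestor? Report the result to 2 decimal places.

P = 27/254 ≈ 0.106299 and Q = 6/254 ≈ 0.023622.
Under the Kimura two-parameter model, d = −½ ln(1 − 2P − Q) − ¼ ln(1 − 2Q).
1 − 2P − Q = 0.76378, giving −½ ln(0.76378) = 0.134738.
1 − 2Q = 0.952756, giving −¼ ln(0.952756) = 0.012099.
d = 0.134738 + 0.012099 = 0.146837.
Under a molecular clock d = 2μt, so t = d/(2μ) = 0.146837 / (2 × 5.8 × 10^-8) = 1.27 million years.

1.27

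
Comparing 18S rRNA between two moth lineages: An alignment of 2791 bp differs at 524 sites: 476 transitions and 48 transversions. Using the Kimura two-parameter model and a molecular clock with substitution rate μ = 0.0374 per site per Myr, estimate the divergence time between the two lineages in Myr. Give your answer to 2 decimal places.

3.08

P = 476/2791 ≈ 0.170548 and Q = 48/2791 ≈ 0.017198.
Under the Kimura two-parameter model, d = −½ ln(1 − 2P − Q) − ¼ ln(1 − 2Q).
1 − 2P − Q = 0.641706, giving −½ ln(0.641706) = 0.221813.
1 − 2Q = 0.965604, giving −¼ ln(0.965604) = 0.008750.
d = 0.221813 + 0.008750 = 0.230563.
Under a molecular clock d = 2μt, so t = d/(2μ) = 0.230563 / (2 × 0.0374) = 3.08 Myr.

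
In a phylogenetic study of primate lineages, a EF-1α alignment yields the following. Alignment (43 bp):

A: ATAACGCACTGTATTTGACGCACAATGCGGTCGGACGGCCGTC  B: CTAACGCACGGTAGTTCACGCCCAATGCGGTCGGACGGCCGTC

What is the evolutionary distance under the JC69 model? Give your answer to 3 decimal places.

The sequences differ at 5 of 43 sites (1, 10, 14, 17, 22), so p = 5/43 ≈ 0.116279.
d = −(3/4) ln(1 − 4p/3) = −0.75 ln(1 − 0.155039) = −0.75 ln(0.844961)
  = −0.75 × (-0.168465) = 0.126349 substitutions/site.

0.126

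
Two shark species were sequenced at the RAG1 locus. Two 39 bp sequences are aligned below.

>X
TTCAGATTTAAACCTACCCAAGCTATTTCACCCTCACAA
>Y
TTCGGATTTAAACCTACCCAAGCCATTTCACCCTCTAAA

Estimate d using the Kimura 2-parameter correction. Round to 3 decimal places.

Of 39 sites, 2 differences are transitions and 2 are transversions, so P = 2/39 ≈ 0.051282 and Q = 2/39 ≈ 0.051282.
Under the Kimura two-parameter model, d = −½ ln(1 − 2P − Q) − ¼ ln(1 − 2Q).
1 − 2P − Q = 0.846154, giving −½ ln(0.846154) = 0.083527.
1 − 2Q = 0.897436, giving −¼ ln(0.897436) = 0.027053.
d = 0.083527 + 0.027053 = 0.110580.

0.111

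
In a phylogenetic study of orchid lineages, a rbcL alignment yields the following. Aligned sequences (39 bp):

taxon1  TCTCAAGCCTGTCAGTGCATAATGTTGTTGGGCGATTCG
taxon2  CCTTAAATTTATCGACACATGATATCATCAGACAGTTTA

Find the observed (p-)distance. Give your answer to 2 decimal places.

0.54

The sequences differ at 21 of 39 positions.
p = 21/39 = 0.538461… ≈ 0.54 (to 2 d.p.).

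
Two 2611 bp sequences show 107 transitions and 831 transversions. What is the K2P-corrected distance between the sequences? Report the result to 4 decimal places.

P = 107/2611 ≈ 0.04098 and Q = 831/2611 ≈ 0.318269.
Under the Kimura two-parameter model, d = −½ ln(1 − 2P − Q) − ¼ ln(1 − 2Q).
1 − 2P − Q = 0.599771, giving −½ ln(0.599771) = 0.255604.
1 − 2Q = 0.363462, giving −¼ ln(0.363462) = 0.253020.
d = 0.255604 + 0.253020 = 0.508624.

0.5086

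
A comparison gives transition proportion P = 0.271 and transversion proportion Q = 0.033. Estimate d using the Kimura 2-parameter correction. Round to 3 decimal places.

0.445

Under the Kimura two-parameter model, d = −½ ln(1 − 2P − Q) − ¼ ln(1 − 2Q).
1 − 2P − Q = 0.425, giving −½ ln(0.425) = 0.427833.
1 − 2Q = 0.934, giving −¼ ln(0.934) = 0.017070.
d = 0.427833 + 0.017070 = 0.444903.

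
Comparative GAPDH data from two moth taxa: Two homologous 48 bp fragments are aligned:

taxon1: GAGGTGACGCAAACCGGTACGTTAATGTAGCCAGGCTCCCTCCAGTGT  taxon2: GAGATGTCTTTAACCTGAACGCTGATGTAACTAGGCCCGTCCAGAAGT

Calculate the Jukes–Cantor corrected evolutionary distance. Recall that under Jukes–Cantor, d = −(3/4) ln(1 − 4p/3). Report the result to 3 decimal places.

The sequences differ at 19 of 48 sites, so p = 19/48 ≈ 0.395833.
d = −(3/4) ln(1 − 4p/3) = −0.75 ln(1 − 0.527777) = −0.75 ln(0.472223)
  = −0.75 × (-0.750304) = 0.562728 substitutions/site.

0.563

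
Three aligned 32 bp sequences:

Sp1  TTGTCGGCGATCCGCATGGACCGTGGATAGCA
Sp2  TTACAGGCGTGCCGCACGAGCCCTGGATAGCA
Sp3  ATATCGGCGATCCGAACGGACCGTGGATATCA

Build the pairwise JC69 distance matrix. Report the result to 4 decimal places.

Sp1–Sp2: 9/32 sites differ → p = 0.28125, d = −0.75 ln(1 − 0.375) = 0.352503 ≈ 0.3525.
Sp1–Sp3: 5/32 sites differ → p = 0.15625, d = −0.75 ln(1 − 0.208333) = 0.175211 ≈ 0.1752.
Sp2–Sp3: 10/32 sites differ → p = 0.3125, d = −0.75 ln(1 − 0.416667) = 0.404248 ≈ 0.4042.

d(Sp1,Sp2) = 0.3525, d(Sp1,Sp3) = 0.1752, d(Sp2,Sp3) = 0.4042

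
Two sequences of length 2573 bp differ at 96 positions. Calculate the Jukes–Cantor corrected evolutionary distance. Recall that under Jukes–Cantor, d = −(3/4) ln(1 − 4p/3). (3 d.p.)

0.038

p = 96/2573 ≈ 0.037311.
d = −(3/4) ln(1 − 4p/3) = −0.75 ln(1 − 0.049748) = −0.75 ln(0.950252)
  = −0.75 × (-0.051028) = 0.038271 substitutions/site.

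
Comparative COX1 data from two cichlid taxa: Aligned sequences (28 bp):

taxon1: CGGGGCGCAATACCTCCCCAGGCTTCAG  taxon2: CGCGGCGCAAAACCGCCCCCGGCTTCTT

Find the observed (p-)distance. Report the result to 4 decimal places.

0.2143

The sequences differ at 6 of 28 positions (sites 3, 11, 15, 20, 27, 28).
p = 6/28 = 0.214285… ≈ 0.2143 (to 4 d.p.).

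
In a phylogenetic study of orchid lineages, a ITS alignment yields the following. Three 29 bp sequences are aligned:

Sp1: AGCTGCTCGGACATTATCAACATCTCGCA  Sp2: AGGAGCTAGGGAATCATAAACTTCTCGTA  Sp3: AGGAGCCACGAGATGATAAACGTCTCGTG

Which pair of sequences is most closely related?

Sp2 and Sp3

Sp1–Sp2: 9/29 differ, p = 0.310, d = 0.401.
Sp1–Sp3: 11/29 differ, p = 0.379, d = 0.529.
Sp2–Sp3: 7/29 differ, p = 0.241, d = 0.291.
The smallest distance is between Sp2 and Sp3.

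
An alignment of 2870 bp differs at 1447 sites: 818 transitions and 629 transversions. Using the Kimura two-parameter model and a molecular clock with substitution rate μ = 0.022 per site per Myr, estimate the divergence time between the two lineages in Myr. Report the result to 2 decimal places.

P = 818/2870 ≈ 0.285017 and Q = 629/2870 ≈ 0.219164.
Under the Kimura two-parameter model, d = −½ ln(1 − 2P − Q) − ¼ ln(1 − 2Q).
1 − 2P − Q = 0.210802, giving −½ ln(0.210802) = 0.778418.
1 − 2Q = 0.561672, giving −¼ ln(0.561672) = 0.144209.
d = 0.778418 + 0.144209 = 0.922627.
Under a molecular clock d = 2μt, so t = d/(2μ) = 0.922627 / (2 × 0.022) = 20.97 Myr.

20.97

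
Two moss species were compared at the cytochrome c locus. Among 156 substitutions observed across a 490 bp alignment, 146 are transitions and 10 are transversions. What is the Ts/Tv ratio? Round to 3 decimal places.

R = 146/10 = 14.600.

14.600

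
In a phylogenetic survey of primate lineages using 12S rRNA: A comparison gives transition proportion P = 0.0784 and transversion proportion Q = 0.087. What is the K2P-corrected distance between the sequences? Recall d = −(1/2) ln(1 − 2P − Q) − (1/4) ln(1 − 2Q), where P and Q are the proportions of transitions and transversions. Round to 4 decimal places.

0.1875

Under the Kimura two-parameter model, d = −½ ln(1 − 2P − Q) − ¼ ln(1 − 2Q).
1 − 2P − Q = 0.7562, giving −½ ln(0.7562) = 0.139725.
1 − 2Q = 0.826, giving −¼ ln(0.826) = 0.047790.
d = 0.139725 + 0.047790 = 0.187515.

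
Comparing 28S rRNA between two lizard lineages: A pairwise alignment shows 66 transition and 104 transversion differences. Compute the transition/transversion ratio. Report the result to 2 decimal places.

0.63

R = 66/104 = 0.634615… ≈ 0.63 (to 2 d.p.).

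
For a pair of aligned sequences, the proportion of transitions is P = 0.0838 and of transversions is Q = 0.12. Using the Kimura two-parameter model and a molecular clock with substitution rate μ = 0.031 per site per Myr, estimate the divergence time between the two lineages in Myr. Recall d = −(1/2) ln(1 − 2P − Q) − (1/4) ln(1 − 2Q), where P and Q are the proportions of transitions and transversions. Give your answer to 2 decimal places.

3.84

Under the Kimura two-parameter model, d = −½ ln(1 − 2P − Q) − ¼ ln(1 − 2Q).
1 − 2P − Q = 0.7124, giving −½ ln(0.7124) = 0.169558.
1 − 2Q = 0.76, giving −¼ ln(0.76) = 0.068609.
d = 0.169558 + 0.068609 = 0.238167.
Under a molecular clock d = 2μt, so t = d/(2μ) = 0.238167 / (2 × 0.031) = 3.84 Myr.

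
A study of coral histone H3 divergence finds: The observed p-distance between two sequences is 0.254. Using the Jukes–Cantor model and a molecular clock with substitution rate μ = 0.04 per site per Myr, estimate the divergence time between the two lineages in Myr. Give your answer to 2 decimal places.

3.88

d = −(3/4) ln(1 − 4p/3) = −0.75 ln(1 − 0.338667) = −0.75 ln(0.661333)
  = −0.75 × (-0.413498) = 0.310124 substitutions/site.
Under a molecular clock d = 2μt, so t = d/(2μ) = 0.310124 / (2 × 0.04) = 3.88 Myr.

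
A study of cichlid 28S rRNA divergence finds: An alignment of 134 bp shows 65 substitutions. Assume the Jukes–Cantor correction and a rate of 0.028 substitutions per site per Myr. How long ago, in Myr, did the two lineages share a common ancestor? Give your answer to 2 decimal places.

13.94

p = 65/134 ≈ 0.485075.
d = −(3/4) ln(1 − 4p/3) = −0.75 ln(1 − 0.646767) = −0.75 ln(0.353233)
  = −0.75 × (-1.040627) = 0.780470 substitutions/site.
Under a molecular clock d = 2μt, so t = d/(2μ) = 0.780470 / (2 × 0.028) = 13.94 Myr.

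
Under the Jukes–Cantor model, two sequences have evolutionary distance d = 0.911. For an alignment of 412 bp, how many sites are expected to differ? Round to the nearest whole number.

Invert JC69: p = (3/4)(1 − e^(−4d/3)) = 0.75 × (1 − e^(-1.214667)) = 0.75 × (1 − 0.296809) = 0.527393.
Expected differing sites = pL ≈ 0.527393 × 412 = 217.285916 ≈ 217.

217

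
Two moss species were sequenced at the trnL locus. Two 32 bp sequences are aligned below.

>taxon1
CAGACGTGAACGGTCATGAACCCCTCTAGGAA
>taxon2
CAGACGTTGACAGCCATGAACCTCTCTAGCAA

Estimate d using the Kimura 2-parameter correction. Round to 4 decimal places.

Of 32 sites, 4 differences are transitions and 2 are transversions, so P = 4/32 = 0.125 and Q = 2/32 = 0.0625.
Under the Kimura two-parameter model, d = −½ ln(1 − 2P − Q) − ¼ ln(1 − 2Q).
1 − 2P − Q = 0.6875, giving −½ ln(0.6875) = 0.187347.
1 − 2Q = 0.875, giving −¼ ln(0.875) = 0.033383.
d = 0.187347 + 0.033383 = 0.220730.

0.2207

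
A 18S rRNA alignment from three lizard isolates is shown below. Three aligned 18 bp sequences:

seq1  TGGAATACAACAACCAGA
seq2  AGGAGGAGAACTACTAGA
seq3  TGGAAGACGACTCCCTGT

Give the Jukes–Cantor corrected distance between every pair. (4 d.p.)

d(seq1,seq2) = 0.4408, d(seq1,seq3) = 0.4408, d(seq2,seq3) = 0.6735

seq1–seq2: 6/18 sites differ → p ≈ 0.333333, d = −0.75 ln(1 − 0.444444) = 0.440839 ≈ 0.4408.
seq1–seq3: 6/18 sites differ → p ≈ 0.333333, d = −0.75 ln(1 − 0.444444) = 0.440839 ≈ 0.4408.
seq2–seq3: 8/18 sites differ → p ≈ 0.444444, d = −0.75 ln(1 − 0.592592) = 0.673455 ≈ 0.6735.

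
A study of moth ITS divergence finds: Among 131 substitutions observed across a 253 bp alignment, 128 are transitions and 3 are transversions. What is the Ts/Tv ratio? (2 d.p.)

42.67

R = 128/3 = 42.666666… ≈ 42.67 (to 2 d.p.).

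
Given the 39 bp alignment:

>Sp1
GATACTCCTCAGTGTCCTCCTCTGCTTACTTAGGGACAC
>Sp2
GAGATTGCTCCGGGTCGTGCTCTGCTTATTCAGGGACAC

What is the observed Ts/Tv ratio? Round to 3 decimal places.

0.500

Transitions are A↔G and C↔T; transversions are all other mismatches.
Transitions: 3. Transversions: 6.
R = 3/6 = 0.500.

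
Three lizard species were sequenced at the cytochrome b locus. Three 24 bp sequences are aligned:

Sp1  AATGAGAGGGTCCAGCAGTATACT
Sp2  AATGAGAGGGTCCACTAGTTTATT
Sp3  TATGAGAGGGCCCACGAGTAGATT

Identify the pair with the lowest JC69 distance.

Sp1–Sp2: 4/24 differ, p = 0.167, d = 0.188.
Sp1–Sp3: 6/24 differ, p = 0.250, d = 0.304.
Sp2–Sp3: 5/24 differ, p = 0.208, d = 0.244.
The smallest distance is between Sp1 and Sp2.

Sp1 and Sp2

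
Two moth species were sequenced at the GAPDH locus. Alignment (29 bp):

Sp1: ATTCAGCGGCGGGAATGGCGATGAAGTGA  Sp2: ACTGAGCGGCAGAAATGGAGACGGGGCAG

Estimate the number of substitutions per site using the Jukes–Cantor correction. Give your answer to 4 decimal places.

0.5285

The sequences differ at 11 of 29 sites, so p = 11/29 ≈ 0.37931.
d = −(3/4) ln(1 − 4p/3) = −0.75 ln(1 − 0.505747) = −0.75 ln(0.494253)
  = −0.75 × (-0.704708) = 0.528531 substitutions/site.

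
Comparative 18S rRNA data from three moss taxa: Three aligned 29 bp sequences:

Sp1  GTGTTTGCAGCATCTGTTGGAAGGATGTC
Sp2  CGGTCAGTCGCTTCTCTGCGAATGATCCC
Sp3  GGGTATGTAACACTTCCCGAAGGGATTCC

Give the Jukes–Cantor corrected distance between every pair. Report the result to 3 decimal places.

d(Sp1,Sp2) = 0.683, d(Sp1,Sp3) = 0.683, d(Sp2,Sp3) = 0.878

Sp1–Sp2: 13/29 sites differ → p ≈ 0.448276, d = −0.75 ln(1 − 0.597701) = 0.682920 ≈ 0.683.
Sp1–Sp3: 13/29 sites differ → p ≈ 0.448276, d = −0.75 ln(1 − 0.597701) = 0.682920 ≈ 0.683.
Sp2–Sp3: 15/29 sites differ → p ≈ 0.517241, d = −0.75 ln(1 − 0.689655) = 0.877553 ≈ 0.878.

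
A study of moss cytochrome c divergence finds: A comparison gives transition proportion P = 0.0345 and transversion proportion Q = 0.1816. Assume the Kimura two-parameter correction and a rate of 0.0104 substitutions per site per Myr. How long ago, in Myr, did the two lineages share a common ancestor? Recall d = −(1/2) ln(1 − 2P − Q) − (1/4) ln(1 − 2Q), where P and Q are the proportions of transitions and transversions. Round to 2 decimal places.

12.36

Under the Kimura two-parameter model, d = −½ ln(1 − 2P − Q) − ¼ ln(1 − 2Q).
1 − 2P − Q = 0.7494, giving −½ ln(0.7494) = 0.144241.
1 − 2Q = 0.6368, giving −¼ ln(0.6368) = 0.112825.
d = 0.144241 + 0.112825 = 0.257066.
Under a molecular clock d = 2μt, so t = d/(2μ) = 0.257066 / (2 × 0.0104) = 12.36 Myr.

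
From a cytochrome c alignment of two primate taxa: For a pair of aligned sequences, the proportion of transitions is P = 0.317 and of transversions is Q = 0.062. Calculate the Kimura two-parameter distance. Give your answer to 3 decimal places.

0.628

Under the Kimura two-parameter model, d = −½ ln(1 − 2P − Q) − ¼ ln(1 − 2Q).
1 − 2P − Q = 0.304, giving −½ ln(0.304) = 0.595364.
1 − 2Q = 0.876, giving −¼ ln(0.876) = 0.033097.
d = 0.595364 + 0.033097 = 0.628461.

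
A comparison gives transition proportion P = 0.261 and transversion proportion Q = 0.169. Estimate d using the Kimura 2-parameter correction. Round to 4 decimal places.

0.6903

Under the Kimura two-parameter model, d = −½ ln(1 − 2P − Q) − ¼ ln(1 − 2Q).
1 − 2P − Q = 0.309, giving −½ ln(0.309) = 0.587207.
1 − 2Q = 0.662, giving −¼ ln(0.662) = 0.103122.
d = 0.587207 + 0.103122 = 0.690329.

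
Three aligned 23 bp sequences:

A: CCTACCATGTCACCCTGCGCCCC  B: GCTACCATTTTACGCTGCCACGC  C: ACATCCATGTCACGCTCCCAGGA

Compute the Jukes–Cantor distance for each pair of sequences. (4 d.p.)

A–B: 7/23 sites differ → p ≈ 0.304348, d = −0.75 ln(1 − 0.405797) = 0.390401 ≈ 0.3904.
A–C: 10/23 sites differ → p ≈ 0.434783, d = −0.75 ln(1 − 0.579711) = 0.650110 ≈ 0.6501.
B–C: 8/23 sites differ → p ≈ 0.347826, d = −0.75 ln(1 − 0.463768) = 0.467391 ≈ 0.4674.

d(A,B) = 0.3904, d(A,C) = 0.6501, d(B,C) = 0.4674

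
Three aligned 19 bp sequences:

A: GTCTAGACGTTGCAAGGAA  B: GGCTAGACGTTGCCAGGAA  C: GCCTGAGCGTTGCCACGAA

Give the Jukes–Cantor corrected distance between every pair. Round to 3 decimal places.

A–B: 2/19 sites differ → p ≈ 0.105263, d = −0.75 ln(1 − 0.140351) = 0.113423 ≈ 0.113.
A–C: 6/19 sites differ → p ≈ 0.315789, d = −0.75 ln(1 − 0.421052) = 0.409907 ≈ 0.410.
B–C: 5/19 sites differ → p ≈ 0.263158, d = −0.75 ln(1 − 0.350877) = 0.324100 ≈ 0.324.

d(A,B) = 0.113, d(A,C) = 0.410, d(B,C) = 0.324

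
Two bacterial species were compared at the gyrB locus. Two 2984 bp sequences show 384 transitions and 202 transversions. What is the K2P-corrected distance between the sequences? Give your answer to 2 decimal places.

0.23

P = 384/2984 ≈ 0.128686 and Q = 202/2984 ≈ 0.067694.
Under the Kimura two-parameter model, d = −½ ln(1 − 2P − Q) − ¼ ln(1 − 2Q).
1 − 2P − Q = 0.674934, giving −½ ln(0.674934) = 0.196570.
1 − 2Q = 0.864612, giving −¼ ln(0.864612) = 0.036369.
d = 0.196570 + 0.036369 = 0.232939.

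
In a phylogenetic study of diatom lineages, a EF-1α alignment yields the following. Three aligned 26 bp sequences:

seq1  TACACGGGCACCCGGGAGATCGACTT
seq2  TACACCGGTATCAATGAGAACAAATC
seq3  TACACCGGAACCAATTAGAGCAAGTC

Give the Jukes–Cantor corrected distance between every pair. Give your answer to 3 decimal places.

d(seq1,seq2) = 0.539, d(seq1,seq3) = 0.539, d(seq2,seq3) = 0.222

seq1–seq2: 10/26 sites differ → p ≈ 0.384615, d = −0.75 ln(1 − 0.51282) = 0.539341 ≈ 0.539.
seq1–seq3: 10/26 sites differ → p ≈ 0.384615, d = −0.75 ln(1 − 0.51282) = 0.539341 ≈ 0.539.
seq2–seq3: 5/26 sites differ → p ≈ 0.192308, d = −0.75 ln(1 − 0.256411) = 0.222200 ≈ 0.222.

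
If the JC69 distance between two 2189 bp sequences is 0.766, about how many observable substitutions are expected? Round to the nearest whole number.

1051

Invert JC69: p = (3/4)(1 − e^(−4d/3)) = 0.75 × (1 − e^(-1.021333)) = 0.75 × (1 − 0.360115) = 0.479914.
Expected differing sites = pL ≈ 0.479914 × 2189 = 1050.531746 ≈ 1051.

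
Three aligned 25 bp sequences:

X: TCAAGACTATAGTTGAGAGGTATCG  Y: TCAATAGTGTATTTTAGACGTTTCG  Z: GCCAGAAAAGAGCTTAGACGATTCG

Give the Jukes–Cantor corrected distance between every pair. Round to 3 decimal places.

d(X,Y) = 0.351, d(X,Z) = 0.572, d(Y,Z) = 0.572

X–Y: 7/25 sites differ → p = 0.28, d = −0.75 ln(1 − 0.373333) = 0.350505 ≈ 0.351.
X–Z: 10/25 sites differ → p = 0.4, d = −0.75 ln(1 − 0.533333) = 0.571605 ≈ 0.572.
Y–Z: 10/25 sites differ → p = 0.4, d = −0.75 ln(1 − 0.533333) = 0.571605 ≈ 0.572.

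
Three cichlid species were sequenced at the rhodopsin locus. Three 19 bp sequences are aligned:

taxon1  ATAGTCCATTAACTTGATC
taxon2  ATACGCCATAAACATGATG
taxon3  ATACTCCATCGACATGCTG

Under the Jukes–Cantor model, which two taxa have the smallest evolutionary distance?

taxon2 and taxon3

taxon1–taxon2: 5/19 differ, p = 0.263, d = 0.324.
taxon1–taxon3: 6/19 differ, p = 0.316, d = 0.410.
taxon2–taxon3: 4/19 differ, p = 0.211, d = 0.247.
The smallest distance is between taxon2 and taxon3.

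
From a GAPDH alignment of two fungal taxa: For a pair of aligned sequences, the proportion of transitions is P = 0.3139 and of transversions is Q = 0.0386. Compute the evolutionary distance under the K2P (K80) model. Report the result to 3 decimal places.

0.569

Under the Kimura two-parameter model, d = −½ ln(1 − 2P − Q) − ¼ ln(1 − 2Q).
1 − 2P − Q = 0.3336, giving −½ ln(0.3336) = 0.548906.
1 − 2Q = 0.9228, giving −¼ ln(0.9228) = 0.020086.
d = 0.548906 + 0.020086 = 0.568992.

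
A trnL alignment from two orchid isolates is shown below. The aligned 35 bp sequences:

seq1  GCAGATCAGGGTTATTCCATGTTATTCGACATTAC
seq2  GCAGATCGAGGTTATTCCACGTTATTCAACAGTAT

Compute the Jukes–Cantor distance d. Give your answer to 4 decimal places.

0.1946

The sequences differ at 6 of 35 sites (8, 9, 20, 28, 32, 35), so p = 6/35 ≈ 0.171429.
d = −(3/4) ln(1 − 4p/3) = −0.75 ln(1 − 0.228572) = −0.75 ln(0.771428)
  = −0.75 × (-0.259512) = 0.194634 substitutions/site.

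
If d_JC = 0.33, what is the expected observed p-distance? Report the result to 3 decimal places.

0.267

p = (3/4)(1 − e^(−4d/3)) = 0.75 × (1 − e^(-0.44)) = 0.75 × (1 − 0.644036) = 0.266973.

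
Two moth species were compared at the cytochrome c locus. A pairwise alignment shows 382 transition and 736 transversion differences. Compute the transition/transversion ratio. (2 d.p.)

R = 382/736 = 0.519021… ≈ 0.52 (to 2 d.p.).

0.52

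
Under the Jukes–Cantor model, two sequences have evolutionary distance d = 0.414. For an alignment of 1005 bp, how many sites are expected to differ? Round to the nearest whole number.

320

Invert JC69: p = (3/4)(1 − e^(−4d/3)) = 0.75 × (1 − e^(-0.552)) = 0.75 × (1 − 0.575797) = 0.318152.
Expected differing sites = pL ≈ 0.318152 × 1005 = 319.74276 ≈ 320.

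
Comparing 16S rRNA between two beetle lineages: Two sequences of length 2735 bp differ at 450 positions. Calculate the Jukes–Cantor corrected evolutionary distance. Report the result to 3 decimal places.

0.186

p = 450/2735 ≈ 0.164534.
d = −(3/4) ln(1 − 4p/3) = −0.75 ln(1 − 0.219379) = −0.75 ln(0.780621)
  = −0.75 × (-0.247666) = 0.185750 substitutions/site.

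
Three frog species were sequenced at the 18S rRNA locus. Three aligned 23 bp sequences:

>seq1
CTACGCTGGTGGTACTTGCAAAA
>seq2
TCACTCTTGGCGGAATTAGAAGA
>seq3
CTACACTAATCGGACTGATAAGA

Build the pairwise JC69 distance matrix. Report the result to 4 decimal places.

d(seq1,seq2) = 0.7614, d(seq1,seq3) = 0.5532, d(seq2,seq3) = 0.5532

seq1–seq2: 11/23 sites differ → p ≈ 0.478261, d = −0.75 ln(1 − 0.637681) = 0.761423 ≈ 0.7614.
seq1–seq3: 9/23 sites differ → p ≈ 0.391304, d = −0.75 ln(1 − 0.521739) = 0.553199 ≈ 0.5532.
seq2–seq3: 9/23 sites differ → p ≈ 0.391304, d = −0.75 ln(1 − 0.521739) = 0.553199 ≈ 0.5532.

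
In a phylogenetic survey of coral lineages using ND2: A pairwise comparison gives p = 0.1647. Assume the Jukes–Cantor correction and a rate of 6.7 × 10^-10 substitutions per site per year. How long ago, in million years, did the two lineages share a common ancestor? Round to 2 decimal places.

d = −(3/4) ln(1 − 4p/3) = −0.75 ln(1 − 0.2196) = −0.75 ln(0.7804)
  = −0.75 × (-0.247949) = 0.185962 substitutions/site.
Under a molecular clock d = 2μt, so t = d/(2μ) = 0.185962 / (2 × 6.7 × 10^-10) = 138.78 million years.

138.78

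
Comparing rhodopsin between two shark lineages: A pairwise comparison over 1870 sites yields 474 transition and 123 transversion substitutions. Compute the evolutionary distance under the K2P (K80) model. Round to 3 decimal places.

P = 474/1870 ≈ 0.253476 and Q = 123/1870 ≈ 0.065775.
Under the Kimura two-parameter model, d = −½ ln(1 − 2P − Q) − ¼ ln(1 − 2Q).
1 − 2P − Q = 0.427273, giving −½ ln(0.427273) = 0.425166.
1 − 2Q = 0.86845, giving −¼ ln(0.86845) = 0.035261.
d = 0.425166 + 0.035261 = 0.460427.

0.460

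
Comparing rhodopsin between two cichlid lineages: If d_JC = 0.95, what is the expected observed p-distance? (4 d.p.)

p = (3/4)(1 − e^(−4d/3)) = 0.75 × (1 − e^(-1.266667)) = 0.75 × (1 − 0.281769) = 0.538673.

0.5387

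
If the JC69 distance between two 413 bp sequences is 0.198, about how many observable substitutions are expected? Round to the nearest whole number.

72

Invert JC69: p = (3/4)(1 − e^(−4d/3)) = 0.75 × (1 − e^(-0.264)) = 0.75 × (1 − 0.767974) = 0.174020.
Expected differing sites = pL ≈ 0.174020 × 413 = 71.87026 ≈ 72.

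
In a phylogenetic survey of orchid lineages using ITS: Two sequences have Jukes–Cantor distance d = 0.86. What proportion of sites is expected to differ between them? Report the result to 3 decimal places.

0.512

p = (3/4)(1 − e^(−4d/3)) = 0.75 × (1 − e^(-1.146667)) = 0.75 × (1 − 0.317694) = 0.511730.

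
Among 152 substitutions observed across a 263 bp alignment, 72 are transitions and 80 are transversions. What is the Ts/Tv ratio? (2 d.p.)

0.90

R = 72/80 = 0.90.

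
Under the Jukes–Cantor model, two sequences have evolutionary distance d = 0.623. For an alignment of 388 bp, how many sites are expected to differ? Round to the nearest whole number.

164

Invert JC69: p = (3/4)(1 − e^(−4d/3)) = 0.75 × (1 − e^(-0.830667)) = 0.75 × (1 − 0.435759) = 0.423181.
Expected differing sites = pL ≈ 0.423181 × 388 = 164.194228 ≈ 164.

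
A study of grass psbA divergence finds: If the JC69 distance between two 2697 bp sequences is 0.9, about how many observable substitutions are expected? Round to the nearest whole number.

1414

Invert JC69: p = (3/4)(1 − e^(−4d/3)) = 0.75 × (1 − e^(-1.2)) = 0.75 × (1 − 0.301194) = 0.524105.
Expected differing sites = pL ≈ 0.524105 × 2697 = 1413.511185 ≈ 1414.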